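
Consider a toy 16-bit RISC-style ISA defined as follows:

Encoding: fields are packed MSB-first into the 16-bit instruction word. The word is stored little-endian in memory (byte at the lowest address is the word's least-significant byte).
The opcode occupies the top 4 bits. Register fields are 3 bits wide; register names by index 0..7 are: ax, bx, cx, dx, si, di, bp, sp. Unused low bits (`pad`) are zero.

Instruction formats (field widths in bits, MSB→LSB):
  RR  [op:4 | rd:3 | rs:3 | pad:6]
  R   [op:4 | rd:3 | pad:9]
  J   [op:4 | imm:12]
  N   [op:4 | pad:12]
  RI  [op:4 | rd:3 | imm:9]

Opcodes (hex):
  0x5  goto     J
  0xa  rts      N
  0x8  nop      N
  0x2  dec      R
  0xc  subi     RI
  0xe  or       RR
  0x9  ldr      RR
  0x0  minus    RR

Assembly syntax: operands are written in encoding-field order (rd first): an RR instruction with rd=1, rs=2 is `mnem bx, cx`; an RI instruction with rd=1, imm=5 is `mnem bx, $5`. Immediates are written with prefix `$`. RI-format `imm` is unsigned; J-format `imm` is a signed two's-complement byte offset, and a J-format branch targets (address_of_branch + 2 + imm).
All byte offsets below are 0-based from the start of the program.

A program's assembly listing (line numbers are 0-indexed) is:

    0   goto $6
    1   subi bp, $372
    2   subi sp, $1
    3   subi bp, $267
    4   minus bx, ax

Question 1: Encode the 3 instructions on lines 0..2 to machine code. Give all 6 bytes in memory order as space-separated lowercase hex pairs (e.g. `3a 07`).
06 50 74 cd 01 ce

L0: goto op=0x5:4|imm=6:12 ⇒ 0x5006 ⇒ little 06 50
L1: subi op=0xc:4|rd=6:3|imm=372:9 ⇒ 0xcd74 ⇒ little 74 cd
L2: subi op=0xc:4|rd=7:3|imm=1:9 ⇒ 0xce01 ⇒ little 01 ce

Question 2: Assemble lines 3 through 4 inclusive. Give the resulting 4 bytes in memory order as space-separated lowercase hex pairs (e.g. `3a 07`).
L3: subi op=0xc:4|rd=6:3|imm=267:9 ⇒ 0xcd0b ⇒ little 0b cd
L4: minus op=0x0:4|rd=1:3|rs=0:3|pad=0:6 ⇒ 0x0200 ⇒ little 00 02

0b cd 00 02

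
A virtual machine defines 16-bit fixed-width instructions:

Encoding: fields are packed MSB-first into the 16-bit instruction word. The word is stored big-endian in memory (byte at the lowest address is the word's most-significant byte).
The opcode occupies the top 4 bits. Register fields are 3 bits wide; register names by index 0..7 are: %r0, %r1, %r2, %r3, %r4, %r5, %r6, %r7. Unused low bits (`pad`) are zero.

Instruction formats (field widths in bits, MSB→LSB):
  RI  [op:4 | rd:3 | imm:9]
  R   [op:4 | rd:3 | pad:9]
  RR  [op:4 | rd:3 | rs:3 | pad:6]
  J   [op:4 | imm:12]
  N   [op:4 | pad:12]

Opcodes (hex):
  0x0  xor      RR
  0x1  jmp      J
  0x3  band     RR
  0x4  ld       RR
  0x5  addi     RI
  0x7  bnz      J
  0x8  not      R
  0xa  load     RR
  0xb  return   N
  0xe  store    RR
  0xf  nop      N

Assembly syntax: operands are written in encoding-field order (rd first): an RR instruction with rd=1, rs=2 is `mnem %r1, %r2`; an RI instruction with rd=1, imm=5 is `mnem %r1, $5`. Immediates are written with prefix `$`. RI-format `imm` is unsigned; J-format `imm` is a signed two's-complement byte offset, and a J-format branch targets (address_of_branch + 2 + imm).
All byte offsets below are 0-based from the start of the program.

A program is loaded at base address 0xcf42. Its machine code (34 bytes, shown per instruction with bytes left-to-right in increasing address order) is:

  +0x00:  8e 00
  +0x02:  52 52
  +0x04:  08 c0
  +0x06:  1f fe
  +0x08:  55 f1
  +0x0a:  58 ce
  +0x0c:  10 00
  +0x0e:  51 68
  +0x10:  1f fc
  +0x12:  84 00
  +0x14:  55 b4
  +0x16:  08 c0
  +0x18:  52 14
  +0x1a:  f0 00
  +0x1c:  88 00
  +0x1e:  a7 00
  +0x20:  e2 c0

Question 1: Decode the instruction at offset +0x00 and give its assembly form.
not %r7

@+00  big-endian(8e 00) = 0x8e00
  op=0x8e00>>12=0x8 ⇒ not (R)
  [11:9] rd=7 = %r7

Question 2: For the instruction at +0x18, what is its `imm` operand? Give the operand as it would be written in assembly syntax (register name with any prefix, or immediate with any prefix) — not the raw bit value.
$20

+0x18: 52 14 ⇒ word 0x5214 (big)
  opcode bits[15:12]=0x5: addi/RI
  rd: (w>>9)&0x7=0x1 → %r1
  imm: (w>>0)&0x1ff=0x14 → $20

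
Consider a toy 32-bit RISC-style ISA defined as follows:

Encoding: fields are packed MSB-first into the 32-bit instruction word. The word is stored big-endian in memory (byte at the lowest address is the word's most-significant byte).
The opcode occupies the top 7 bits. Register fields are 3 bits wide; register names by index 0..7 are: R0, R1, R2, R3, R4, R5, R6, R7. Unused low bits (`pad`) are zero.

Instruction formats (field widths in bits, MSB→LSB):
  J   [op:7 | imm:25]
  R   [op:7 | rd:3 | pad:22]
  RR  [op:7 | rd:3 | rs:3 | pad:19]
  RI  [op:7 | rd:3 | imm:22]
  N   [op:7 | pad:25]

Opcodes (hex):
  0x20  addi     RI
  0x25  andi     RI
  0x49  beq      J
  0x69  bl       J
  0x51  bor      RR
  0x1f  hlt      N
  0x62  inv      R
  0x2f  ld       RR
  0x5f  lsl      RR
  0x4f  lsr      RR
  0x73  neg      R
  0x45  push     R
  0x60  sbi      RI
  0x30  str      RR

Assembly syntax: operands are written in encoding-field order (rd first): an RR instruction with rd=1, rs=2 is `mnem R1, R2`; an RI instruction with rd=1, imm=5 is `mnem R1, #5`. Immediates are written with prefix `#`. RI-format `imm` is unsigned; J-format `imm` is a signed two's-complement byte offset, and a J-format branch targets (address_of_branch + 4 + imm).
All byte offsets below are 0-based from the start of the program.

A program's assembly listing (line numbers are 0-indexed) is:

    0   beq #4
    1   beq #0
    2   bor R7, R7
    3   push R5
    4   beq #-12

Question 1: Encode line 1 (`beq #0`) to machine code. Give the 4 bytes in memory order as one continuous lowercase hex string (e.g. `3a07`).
1. beq fields op=0x49:7|imm=0:25 → word 92000000h → 92 00 00 00

92000000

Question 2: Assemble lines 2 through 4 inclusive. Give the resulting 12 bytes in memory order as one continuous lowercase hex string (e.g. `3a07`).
a3f800008b40000093fffff4

L2: bor op=0x51:7|rd=7:3|rs=7:3|pad=0:19 ⇒ 0xa3f80000 ⇒ big a3 f8 00 00
L3: push op=0x45:7|rd=5:3|pad=0:22 ⇒ 0x8b400000 ⇒ big 8b 40 00 00
L4: beq op=0x49:7|imm=-12:25 ⇒ 0x93fffff4 ⇒ big 93 ff ff f4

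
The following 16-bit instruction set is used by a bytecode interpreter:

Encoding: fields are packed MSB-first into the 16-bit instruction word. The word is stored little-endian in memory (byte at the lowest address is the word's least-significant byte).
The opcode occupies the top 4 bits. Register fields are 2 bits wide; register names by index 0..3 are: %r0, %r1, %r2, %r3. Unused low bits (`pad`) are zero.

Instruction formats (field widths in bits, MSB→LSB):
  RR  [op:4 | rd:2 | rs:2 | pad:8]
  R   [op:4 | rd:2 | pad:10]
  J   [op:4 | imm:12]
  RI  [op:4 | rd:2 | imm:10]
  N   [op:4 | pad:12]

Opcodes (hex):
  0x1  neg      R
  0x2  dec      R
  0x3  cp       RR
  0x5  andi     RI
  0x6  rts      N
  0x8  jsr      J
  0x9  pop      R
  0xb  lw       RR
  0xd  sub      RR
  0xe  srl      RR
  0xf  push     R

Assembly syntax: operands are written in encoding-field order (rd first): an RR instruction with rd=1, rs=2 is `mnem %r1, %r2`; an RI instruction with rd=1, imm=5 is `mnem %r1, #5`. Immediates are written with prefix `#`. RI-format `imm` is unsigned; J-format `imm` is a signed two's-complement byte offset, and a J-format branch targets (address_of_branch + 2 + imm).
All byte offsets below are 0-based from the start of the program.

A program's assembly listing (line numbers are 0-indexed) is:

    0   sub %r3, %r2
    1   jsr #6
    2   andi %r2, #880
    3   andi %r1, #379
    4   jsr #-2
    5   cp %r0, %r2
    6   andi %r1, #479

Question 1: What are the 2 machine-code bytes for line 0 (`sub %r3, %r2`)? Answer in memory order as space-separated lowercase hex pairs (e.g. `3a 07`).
00 de

line 0 (sub): pack op=0xd:4|rd=3:2|rs=2:2|pad=0:8 = 0xde00; little→ 00 de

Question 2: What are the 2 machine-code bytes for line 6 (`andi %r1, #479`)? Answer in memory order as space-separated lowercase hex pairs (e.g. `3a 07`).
6. andi fields op=0x5:4|rd=1:2|imm=479:10 → word 55dfh → df 55

df 55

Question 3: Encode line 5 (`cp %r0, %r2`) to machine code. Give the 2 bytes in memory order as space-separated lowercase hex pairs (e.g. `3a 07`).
00 32

5. cp fields op=0x3:4|rd=0:2|rs=2:2|pad=0:8 → word 3200h → 00 32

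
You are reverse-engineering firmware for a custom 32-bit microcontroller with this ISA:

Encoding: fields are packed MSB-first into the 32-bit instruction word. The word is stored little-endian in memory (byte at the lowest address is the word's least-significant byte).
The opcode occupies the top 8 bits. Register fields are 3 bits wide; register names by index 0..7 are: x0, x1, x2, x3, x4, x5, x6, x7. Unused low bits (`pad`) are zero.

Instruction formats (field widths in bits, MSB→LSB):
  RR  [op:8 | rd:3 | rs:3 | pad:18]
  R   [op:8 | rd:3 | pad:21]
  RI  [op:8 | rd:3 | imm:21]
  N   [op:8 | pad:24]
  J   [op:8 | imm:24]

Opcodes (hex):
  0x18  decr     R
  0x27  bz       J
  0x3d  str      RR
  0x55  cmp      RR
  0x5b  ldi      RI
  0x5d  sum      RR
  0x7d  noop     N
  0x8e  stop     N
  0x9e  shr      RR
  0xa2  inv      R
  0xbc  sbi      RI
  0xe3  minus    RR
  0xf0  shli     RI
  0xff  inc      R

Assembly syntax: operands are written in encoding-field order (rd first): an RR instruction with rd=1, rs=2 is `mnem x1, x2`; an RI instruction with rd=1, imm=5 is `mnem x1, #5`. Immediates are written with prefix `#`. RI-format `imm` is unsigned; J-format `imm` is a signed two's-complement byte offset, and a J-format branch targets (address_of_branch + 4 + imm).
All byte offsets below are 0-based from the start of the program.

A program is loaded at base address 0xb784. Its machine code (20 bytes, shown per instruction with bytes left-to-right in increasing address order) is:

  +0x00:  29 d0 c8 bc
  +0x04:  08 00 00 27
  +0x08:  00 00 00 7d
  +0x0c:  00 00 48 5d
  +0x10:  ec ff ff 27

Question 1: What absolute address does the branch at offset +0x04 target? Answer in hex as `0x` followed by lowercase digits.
[04] 08 00 00 27 → 0x27000008
  opcode bits[31:24]=0x27: bz/J
  [23:0] imm=8 = #8
  target = base 0xb784 + off 0x04 + 4 + imm 8 = 0xb794

0xb794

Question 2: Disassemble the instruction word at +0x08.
@+08  little-endian(00 00 00 7d) = 0x7d000000
  opcode bits[31:24]=0x7d: noop/N

noop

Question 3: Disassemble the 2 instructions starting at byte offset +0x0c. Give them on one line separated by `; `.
+0x0c: 00 00 48 5d ⇒ word 0x5d480000 (little)
  top 8b → 0x5d → sum [RR]
  [23:21] rd=2 = x2
  [20:18] rs=2 = x2
+0x10: ec ff ff 27 ⇒ word 0x27ffffec (little)
  top 8b → 0x27 → bz [J]
  [23:0] imm=16777196 (s24→-20) = #-20

sum x2, x2; bz #-20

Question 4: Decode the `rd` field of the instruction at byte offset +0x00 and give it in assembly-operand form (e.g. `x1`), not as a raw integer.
+0x00: 29 d0 c8 bc ⇒ word 0xbcc8d029 (little)
  op=0xbcc8d029>>24=0xbc ⇒ sbi (RI)
  rd: (w>>21)&0x7=0x6 → x6
  imm: (w>>0)&0x1fffff=0x8d029 → #577577

x6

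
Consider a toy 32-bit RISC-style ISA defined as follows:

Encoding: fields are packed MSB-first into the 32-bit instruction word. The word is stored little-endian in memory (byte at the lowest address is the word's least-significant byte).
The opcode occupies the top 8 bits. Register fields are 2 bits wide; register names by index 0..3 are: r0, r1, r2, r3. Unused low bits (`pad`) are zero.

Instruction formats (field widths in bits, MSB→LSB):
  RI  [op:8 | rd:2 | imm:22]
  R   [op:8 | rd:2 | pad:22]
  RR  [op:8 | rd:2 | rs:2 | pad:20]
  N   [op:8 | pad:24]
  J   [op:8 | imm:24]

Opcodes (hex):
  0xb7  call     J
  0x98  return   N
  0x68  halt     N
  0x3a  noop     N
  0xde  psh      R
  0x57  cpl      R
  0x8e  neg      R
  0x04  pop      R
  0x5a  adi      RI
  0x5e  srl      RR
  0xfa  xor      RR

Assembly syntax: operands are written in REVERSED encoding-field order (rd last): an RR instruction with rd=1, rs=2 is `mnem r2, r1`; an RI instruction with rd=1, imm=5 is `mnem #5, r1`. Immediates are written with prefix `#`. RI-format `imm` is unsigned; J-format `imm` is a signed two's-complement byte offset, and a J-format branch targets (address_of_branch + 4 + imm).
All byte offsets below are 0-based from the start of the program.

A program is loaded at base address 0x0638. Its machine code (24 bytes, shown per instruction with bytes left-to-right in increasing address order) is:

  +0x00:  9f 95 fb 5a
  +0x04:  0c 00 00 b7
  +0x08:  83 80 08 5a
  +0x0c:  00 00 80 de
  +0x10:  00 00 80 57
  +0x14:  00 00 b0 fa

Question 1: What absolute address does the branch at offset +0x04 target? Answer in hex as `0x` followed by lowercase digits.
0x064c

[04] 0c 00 00 b7 → 0xb700000c
  op=0xb700000c>>24=0xb7 ⇒ call (J)
  imm@[23:0]=0xc ⇒ #12
  target = base 0x0638 + off 0x04 + 4 + imm 12 = 0x064c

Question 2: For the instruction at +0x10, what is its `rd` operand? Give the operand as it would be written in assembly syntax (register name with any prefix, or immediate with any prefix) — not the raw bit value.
r2

+0x10: 00 00 80 57 ⇒ word 0x57800000 (little)
  opcode bits[31:24]=0x57: cpl/R
  rd: (w>>22)&0x3=0x2 → r2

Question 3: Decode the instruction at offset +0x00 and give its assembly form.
adi #3904927, r3

@+00  little-endian(9f 95 fb 5a) = 0x5afb959f
  opcode bits[31:24]=0x5a: adi/RI
  rd@[23:22]=0x3 ⇒ r3
  imm@[21:0]=0x3b959f ⇒ #3904927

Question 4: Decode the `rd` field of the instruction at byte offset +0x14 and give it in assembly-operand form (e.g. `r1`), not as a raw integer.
r2

+0x14: 00 00 b0 fa ⇒ word 0xfab00000 (little)
  top 8b → 0xfa → xor [RR]
  [23:22] rd=2 = r2
  [21:20] rs=3 = r3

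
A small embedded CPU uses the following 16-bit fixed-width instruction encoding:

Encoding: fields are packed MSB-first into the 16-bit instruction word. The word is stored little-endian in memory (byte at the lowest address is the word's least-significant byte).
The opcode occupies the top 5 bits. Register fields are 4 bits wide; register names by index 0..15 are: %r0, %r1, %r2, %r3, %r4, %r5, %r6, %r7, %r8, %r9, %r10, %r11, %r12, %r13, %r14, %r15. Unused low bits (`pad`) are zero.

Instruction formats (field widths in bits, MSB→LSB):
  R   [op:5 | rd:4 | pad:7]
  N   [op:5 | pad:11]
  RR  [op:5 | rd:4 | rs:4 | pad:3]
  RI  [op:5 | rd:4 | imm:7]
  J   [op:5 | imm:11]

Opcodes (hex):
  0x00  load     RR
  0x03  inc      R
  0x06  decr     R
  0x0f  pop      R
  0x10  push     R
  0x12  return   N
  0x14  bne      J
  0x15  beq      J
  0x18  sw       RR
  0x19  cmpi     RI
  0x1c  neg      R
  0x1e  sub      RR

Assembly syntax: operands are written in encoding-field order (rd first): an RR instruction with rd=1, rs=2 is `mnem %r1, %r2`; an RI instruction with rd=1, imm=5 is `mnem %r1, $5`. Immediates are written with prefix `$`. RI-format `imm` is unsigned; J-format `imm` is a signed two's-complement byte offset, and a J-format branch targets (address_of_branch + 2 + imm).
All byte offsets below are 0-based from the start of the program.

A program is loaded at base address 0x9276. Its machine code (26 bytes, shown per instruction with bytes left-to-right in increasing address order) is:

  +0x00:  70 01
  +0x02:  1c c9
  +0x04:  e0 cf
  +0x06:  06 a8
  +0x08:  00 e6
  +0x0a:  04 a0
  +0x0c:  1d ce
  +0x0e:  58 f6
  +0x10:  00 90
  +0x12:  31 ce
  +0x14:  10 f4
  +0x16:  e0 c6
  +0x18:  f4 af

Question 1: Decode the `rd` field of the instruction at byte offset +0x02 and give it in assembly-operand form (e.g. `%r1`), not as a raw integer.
%r2

@+02  little-endian(1c c9) = 0xc91c
  opcode bits[15:11]=0x19: cmpi/RI
  rd@[10:7]=0x2 ⇒ %r2
  imm@[6:0]=0x1c ⇒ $28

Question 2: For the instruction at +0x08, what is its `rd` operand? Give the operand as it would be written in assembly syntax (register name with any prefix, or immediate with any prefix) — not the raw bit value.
%r12

[08] 00 e6 → 0xe600
  op=0xe600>>11=0x1c ⇒ neg (R)
  rd: (w>>7)&0xf=0xc → %r12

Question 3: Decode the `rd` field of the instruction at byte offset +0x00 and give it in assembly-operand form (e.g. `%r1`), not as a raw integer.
%r2

[00] 70 01 → 0x0170
  opcode bits[15:11]=0x0: load/RR
  rd: (w>>7)&0xf=0x2 → %r2
  rs: (w>>3)&0xf=0xe → %r14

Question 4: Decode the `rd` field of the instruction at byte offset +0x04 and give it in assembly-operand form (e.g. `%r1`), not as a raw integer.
+0x04: e0 cf ⇒ word 0xcfe0 (little)
  top 5b → 0x19 → cmpi [RI]
  rd: (w>>7)&0xf=0xf → %r15
  imm: (w>>0)&0x7f=0x60 → $96

%r15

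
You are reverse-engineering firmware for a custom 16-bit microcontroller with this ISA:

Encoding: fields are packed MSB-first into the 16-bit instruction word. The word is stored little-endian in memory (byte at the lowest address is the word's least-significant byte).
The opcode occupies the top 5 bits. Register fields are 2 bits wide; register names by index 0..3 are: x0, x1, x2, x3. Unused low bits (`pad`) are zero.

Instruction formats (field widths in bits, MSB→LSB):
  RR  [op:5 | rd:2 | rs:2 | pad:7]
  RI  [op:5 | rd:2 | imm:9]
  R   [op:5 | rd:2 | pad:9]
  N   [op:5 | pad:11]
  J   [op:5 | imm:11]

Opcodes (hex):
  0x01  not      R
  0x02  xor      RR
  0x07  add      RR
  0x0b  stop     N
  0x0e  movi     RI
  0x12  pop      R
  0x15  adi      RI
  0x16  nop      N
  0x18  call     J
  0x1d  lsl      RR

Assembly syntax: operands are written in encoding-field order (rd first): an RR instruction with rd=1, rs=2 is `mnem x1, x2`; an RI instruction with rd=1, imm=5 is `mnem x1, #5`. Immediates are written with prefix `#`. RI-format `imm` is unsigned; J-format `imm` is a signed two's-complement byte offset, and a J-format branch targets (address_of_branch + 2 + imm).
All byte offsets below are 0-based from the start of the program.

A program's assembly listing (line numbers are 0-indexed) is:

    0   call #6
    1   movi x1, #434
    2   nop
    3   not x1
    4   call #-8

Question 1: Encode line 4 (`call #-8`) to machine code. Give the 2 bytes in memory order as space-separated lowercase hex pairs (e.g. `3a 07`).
line 4 (call): pack op=0x18:5|imm=-8:11 = 0xc7f8; little→ f8 c7

f8 c7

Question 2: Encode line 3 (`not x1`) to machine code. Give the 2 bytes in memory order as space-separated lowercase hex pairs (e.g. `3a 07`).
00 0a

L3: not op=0x1:5|rd=1:2|pad=0:9 ⇒ 0x0a00 ⇒ little 00 0a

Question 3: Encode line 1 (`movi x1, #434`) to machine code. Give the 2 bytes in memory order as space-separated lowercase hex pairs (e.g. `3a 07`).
b2 73

line 1 (movi): pack op=0xe:5|rd=1:2|imm=434:9 = 0x73b2; little→ b2 73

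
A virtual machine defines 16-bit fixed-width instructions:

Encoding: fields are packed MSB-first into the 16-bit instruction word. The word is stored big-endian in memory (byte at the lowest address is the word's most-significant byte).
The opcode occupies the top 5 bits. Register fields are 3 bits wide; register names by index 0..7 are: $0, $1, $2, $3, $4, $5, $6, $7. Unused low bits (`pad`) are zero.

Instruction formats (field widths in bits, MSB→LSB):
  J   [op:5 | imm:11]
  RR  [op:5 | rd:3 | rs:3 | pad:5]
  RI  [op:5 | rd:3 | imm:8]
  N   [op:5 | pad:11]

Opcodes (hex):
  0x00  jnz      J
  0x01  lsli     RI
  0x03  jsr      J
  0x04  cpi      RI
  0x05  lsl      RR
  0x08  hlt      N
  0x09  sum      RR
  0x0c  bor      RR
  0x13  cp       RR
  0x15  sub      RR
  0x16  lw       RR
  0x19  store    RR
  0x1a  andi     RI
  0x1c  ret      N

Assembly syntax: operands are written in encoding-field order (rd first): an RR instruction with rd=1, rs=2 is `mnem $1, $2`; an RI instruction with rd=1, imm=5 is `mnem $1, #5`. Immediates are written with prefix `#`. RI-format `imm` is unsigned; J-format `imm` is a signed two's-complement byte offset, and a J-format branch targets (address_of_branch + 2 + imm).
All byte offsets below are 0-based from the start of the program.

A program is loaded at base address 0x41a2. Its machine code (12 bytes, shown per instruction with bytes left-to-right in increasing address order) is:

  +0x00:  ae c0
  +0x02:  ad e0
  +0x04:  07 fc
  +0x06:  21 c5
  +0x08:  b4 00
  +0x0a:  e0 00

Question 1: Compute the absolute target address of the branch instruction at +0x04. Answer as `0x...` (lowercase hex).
+0x04: 07 fc ⇒ word 0x07fc (big)
  top 5b → 0x0 → jnz [J]
  [10:0] imm=2044 (s11→-4) = #-4
  target = base 0x41a2 + off 0x04 + 2 + imm -4 = 0x41a4

0x41a4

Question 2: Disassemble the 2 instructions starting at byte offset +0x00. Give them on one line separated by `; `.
@+00  big-endian(ae c0) = 0xaec0
  op=0xaec0>>11=0x15 ⇒ sub (RR)
  rd@[10:8]=0x6 ⇒ $6
  rs@[7:5]=0x6 ⇒ $6
@+02  big-endian(ad e0) = 0xade0
  op=0xade0>>11=0x15 ⇒ sub (RR)
  rd@[10:8]=0x5 ⇒ $5
  rs@[7:5]=0x7 ⇒ $7

sub $6, $6; sub $5, $7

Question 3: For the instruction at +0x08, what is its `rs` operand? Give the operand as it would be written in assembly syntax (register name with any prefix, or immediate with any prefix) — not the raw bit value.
off 0x08: read b4 00 as big → 0xb400
  opcode bits[15:11]=0x16: lw/RR
  [10:8] rd=4 = $4
  [7:5] rs=0 = $0

$0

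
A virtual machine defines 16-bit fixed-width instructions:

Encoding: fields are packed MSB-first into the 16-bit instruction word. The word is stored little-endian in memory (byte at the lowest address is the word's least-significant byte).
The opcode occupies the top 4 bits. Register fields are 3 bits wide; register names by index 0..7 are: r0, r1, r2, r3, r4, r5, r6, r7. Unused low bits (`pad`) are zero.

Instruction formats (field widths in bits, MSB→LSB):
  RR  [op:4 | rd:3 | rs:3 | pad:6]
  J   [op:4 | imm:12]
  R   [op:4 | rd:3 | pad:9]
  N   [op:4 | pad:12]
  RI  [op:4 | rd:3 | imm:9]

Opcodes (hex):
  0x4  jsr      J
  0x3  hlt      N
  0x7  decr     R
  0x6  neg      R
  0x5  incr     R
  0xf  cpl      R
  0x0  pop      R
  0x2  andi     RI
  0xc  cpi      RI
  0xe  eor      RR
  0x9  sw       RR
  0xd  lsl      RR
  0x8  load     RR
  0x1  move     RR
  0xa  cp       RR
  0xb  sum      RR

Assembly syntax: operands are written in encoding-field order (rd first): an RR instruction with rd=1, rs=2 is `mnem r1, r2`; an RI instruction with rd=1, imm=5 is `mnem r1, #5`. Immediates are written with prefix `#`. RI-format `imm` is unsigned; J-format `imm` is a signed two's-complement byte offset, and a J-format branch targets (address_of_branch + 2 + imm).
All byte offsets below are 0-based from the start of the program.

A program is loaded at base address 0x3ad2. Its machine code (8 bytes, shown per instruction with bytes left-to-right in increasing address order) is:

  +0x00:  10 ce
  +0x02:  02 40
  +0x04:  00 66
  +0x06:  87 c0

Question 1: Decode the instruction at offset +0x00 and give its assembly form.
[00] 10 ce → 0xce10
  opcode bits[15:12]=0xc: cpi/RI
  rd@[11:9]=0x7 ⇒ r7
  imm@[8:0]=0x10 ⇒ #16

cpi r7, #16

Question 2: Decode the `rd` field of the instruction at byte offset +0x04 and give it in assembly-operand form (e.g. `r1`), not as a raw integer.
r3

off 0x04: read 00 66 as little → 0x6600
  op=0x6600>>12=0x6 ⇒ neg (R)
  rd: (w>>9)&0x7=0x3 → r3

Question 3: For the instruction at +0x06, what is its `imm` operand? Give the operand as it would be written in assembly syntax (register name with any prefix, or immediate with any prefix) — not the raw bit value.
#135

off 0x06: read 87 c0 as little → 0xc087
  opcode bits[15:12]=0xc: cpi/RI
  rd@[11:9]=0x0 ⇒ r0
  imm@[8:0]=0x87 ⇒ #135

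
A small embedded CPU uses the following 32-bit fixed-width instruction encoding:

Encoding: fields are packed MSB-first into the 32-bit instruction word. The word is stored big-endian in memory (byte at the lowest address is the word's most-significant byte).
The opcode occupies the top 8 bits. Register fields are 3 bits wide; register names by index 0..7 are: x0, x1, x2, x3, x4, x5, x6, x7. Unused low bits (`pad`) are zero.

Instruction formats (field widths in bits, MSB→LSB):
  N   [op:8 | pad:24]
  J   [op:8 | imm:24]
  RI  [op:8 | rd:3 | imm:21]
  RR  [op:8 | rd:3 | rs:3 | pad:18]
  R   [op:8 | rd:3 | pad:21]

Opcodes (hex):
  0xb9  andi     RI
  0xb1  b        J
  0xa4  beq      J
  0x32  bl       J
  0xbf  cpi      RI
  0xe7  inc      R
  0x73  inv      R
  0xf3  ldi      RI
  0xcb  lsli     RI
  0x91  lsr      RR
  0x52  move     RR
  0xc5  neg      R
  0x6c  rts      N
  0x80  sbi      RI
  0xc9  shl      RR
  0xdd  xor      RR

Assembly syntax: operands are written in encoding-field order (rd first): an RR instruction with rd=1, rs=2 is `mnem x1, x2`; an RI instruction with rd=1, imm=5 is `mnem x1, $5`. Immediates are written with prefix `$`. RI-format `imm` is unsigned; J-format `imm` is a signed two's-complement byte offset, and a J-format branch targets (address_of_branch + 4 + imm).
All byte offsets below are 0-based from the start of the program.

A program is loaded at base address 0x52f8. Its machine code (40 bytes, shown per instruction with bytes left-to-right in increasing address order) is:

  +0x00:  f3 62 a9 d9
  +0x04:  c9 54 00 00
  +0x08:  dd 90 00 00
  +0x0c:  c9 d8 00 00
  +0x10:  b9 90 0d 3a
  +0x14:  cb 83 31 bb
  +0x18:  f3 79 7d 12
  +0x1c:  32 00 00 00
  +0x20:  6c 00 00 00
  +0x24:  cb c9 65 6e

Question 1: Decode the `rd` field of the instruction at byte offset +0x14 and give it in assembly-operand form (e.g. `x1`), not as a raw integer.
@+14  big-endian(cb 83 31 bb) = 0xcb8331bb
  op=0xcb8331bb>>24=0xcb ⇒ lsli (RI)
  rd: (w>>21)&0x7=0x4 → x4
  imm: (w>>0)&0x1fffff=0x331bb → $209339

x4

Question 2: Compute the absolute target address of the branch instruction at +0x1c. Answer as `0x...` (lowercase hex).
+0x1c: 32 00 00 00 ⇒ word 0x32000000 (big)
  top 8b → 0x32 → bl [J]
  imm: (w>>0)&0xffffff=0x0 → $0
  target = base 0x52f8 + off 0x1c + 4 + imm 0 = 0x5318

0x5318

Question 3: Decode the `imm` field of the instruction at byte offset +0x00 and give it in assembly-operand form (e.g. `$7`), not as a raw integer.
$174553

[00] f3 62 a9 d9 → 0xf362a9d9
  op=0xf362a9d9>>24=0xf3 ⇒ ldi (RI)
  [23:21] rd=3 = x3
  [20:0] imm=174553 = $174553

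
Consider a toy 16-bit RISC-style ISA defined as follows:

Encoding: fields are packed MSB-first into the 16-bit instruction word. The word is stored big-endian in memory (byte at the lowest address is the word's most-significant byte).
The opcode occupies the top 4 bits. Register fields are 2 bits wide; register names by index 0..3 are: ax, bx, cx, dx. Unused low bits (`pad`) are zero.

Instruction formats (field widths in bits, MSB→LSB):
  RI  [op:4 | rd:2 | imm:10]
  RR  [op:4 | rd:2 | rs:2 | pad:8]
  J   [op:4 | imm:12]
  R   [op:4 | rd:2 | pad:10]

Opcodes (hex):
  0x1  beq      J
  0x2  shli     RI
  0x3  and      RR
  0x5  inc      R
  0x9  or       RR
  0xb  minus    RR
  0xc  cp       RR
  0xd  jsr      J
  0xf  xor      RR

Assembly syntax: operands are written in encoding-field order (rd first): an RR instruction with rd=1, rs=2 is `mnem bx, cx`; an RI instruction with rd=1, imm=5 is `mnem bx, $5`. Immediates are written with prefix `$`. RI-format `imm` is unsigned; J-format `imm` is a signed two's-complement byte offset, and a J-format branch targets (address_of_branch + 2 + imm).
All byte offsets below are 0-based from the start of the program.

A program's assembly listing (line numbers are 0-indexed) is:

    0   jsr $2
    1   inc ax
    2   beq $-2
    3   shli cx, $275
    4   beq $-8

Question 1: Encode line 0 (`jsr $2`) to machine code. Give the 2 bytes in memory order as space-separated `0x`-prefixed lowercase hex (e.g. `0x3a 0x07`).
0xd0 0x02

line 0 (jsr): pack op=0xd:4|imm=2:12 = 0xd002; big→ d0 02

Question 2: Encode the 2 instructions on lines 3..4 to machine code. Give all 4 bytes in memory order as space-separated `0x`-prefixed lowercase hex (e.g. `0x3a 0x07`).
0x29 0x13 0x1f 0xf8

L3: shli op=0x2:4|rd=2:2|imm=275:10 ⇒ 0x2913 ⇒ big 29 13
L4: beq op=0x1:4|imm=-8:12 ⇒ 0x1ff8 ⇒ big 1f f8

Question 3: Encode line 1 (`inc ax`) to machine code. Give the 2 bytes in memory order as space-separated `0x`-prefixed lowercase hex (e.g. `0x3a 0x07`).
1. inc fields op=0x5:4|rd=0:2|pad=0:10 → word 5000h → 50 00

0x50 0x00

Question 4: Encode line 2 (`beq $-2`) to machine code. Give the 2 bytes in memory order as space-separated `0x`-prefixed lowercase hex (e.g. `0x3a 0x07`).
0x1f 0xfe

L2: beq op=0x1:4|imm=-2:12 ⇒ 0x1ffe ⇒ big 1f fe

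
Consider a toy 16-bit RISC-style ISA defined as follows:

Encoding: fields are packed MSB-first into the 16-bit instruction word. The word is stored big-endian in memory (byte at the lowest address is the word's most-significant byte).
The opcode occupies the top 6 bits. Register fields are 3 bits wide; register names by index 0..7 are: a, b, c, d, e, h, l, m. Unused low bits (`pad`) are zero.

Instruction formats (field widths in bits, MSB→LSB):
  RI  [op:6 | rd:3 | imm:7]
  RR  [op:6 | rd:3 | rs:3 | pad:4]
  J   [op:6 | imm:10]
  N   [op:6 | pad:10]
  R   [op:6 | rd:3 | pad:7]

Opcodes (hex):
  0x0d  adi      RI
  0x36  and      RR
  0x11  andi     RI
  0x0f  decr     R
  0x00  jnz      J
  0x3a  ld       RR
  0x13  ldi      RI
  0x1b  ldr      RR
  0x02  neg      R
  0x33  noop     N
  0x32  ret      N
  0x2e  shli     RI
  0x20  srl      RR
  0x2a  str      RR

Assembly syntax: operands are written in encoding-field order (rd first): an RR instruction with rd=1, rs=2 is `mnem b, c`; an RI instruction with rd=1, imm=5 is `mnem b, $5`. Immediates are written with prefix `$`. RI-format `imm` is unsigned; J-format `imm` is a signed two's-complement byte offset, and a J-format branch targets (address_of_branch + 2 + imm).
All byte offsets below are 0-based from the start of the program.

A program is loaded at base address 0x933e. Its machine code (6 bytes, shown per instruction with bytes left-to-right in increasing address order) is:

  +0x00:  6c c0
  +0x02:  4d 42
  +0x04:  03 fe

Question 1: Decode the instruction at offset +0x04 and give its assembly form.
@+04  big-endian(03 fe) = 0x03fe
  op=0x03fe>>10=0x0 ⇒ jnz (J)
  imm@[9:0]=0x3fe (s10→-2) ⇒ $-2

jnz $-2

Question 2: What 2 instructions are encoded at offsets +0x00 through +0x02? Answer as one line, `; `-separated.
off 0x00: read 6c c0 as big → 0x6cc0
  op=0x6cc0>>10=0x1b ⇒ ldr (RR)
  rd@[9:7]=0x1 ⇒ b
  rs@[6:4]=0x4 ⇒ e
off 0x02: read 4d 42 as big → 0x4d42
  op=0x4d42>>10=0x13 ⇒ ldi (RI)
  rd@[9:7]=0x2 ⇒ c
  imm@[6:0]=0x42 ⇒ $66

ldr b, e; ldi c, $66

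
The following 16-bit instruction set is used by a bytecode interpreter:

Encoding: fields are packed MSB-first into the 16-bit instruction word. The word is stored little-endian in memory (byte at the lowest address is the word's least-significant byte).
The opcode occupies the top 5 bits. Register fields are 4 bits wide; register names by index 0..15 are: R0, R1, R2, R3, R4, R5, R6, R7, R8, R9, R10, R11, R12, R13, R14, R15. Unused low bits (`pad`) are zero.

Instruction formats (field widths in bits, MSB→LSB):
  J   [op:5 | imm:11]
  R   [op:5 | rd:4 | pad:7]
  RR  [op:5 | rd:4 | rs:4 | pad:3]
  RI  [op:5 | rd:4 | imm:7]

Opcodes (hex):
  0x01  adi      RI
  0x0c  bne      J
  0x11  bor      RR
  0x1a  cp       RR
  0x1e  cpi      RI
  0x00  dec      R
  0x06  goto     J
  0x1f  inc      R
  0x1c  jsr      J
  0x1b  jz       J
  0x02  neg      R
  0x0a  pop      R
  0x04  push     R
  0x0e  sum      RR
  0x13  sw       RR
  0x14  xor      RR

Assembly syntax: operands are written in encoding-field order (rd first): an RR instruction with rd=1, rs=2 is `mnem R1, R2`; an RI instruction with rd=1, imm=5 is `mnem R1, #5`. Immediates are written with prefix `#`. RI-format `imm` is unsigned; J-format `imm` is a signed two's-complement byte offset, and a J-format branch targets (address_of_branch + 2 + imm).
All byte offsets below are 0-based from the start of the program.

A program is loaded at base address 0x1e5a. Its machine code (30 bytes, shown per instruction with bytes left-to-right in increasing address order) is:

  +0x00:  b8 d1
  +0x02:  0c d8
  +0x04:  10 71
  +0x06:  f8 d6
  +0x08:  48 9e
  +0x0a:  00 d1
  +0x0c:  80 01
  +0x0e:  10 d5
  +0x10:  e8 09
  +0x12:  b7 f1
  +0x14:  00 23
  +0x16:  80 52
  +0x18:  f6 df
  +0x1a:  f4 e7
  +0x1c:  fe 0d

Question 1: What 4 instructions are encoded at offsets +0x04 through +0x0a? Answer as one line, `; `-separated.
off 0x04: read 10 71 as little → 0x7110
  op=0x7110>>11=0xe ⇒ sum (RR)
  rd@[10:7]=0x2 ⇒ R2
  rs@[6:3]=0x2 ⇒ R2
off 0x06: read f8 d6 as little → 0xd6f8
  op=0xd6f8>>11=0x1a ⇒ cp (RR)
  rd@[10:7]=0xd ⇒ R13
  rs@[6:3]=0xf ⇒ R15
off 0x08: read 48 9e as little → 0x9e48
  op=0x9e48>>11=0x13 ⇒ sw (RR)
  rd@[10:7]=0xc ⇒ R12
  rs@[6:3]=0x9 ⇒ R9
off 0x0a: read 00 d1 as little → 0xd100
  op=0xd100>>11=0x1a ⇒ cp (RR)
  rd@[10:7]=0x2 ⇒ R2
  rs@[6:3]=0x0 ⇒ R0

sum R2, R2; cp R13, R15; sw R12, R9; cp R2, R0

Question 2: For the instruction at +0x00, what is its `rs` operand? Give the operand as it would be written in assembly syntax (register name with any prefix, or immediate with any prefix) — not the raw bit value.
@+00  little-endian(b8 d1) = 0xd1b8
  op=0xd1b8>>11=0x1a ⇒ cp (RR)
  rd: (w>>7)&0xf=0x3 → R3
  rs: (w>>3)&0xf=0x7 → R7

R7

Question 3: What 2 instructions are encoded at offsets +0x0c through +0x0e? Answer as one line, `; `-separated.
dec R3; cp R10, R2

+0x0c: 80 01 ⇒ word 0x0180 (little)
  op=0x0180>>11=0x0 ⇒ dec (R)
  [10:7] rd=3 = R3
+0x0e: 10 d5 ⇒ word 0xd510 (little)
  op=0xd510>>11=0x1a ⇒ cp (RR)
  [10:7] rd=10 = R10
  [6:3] rs=2 = R2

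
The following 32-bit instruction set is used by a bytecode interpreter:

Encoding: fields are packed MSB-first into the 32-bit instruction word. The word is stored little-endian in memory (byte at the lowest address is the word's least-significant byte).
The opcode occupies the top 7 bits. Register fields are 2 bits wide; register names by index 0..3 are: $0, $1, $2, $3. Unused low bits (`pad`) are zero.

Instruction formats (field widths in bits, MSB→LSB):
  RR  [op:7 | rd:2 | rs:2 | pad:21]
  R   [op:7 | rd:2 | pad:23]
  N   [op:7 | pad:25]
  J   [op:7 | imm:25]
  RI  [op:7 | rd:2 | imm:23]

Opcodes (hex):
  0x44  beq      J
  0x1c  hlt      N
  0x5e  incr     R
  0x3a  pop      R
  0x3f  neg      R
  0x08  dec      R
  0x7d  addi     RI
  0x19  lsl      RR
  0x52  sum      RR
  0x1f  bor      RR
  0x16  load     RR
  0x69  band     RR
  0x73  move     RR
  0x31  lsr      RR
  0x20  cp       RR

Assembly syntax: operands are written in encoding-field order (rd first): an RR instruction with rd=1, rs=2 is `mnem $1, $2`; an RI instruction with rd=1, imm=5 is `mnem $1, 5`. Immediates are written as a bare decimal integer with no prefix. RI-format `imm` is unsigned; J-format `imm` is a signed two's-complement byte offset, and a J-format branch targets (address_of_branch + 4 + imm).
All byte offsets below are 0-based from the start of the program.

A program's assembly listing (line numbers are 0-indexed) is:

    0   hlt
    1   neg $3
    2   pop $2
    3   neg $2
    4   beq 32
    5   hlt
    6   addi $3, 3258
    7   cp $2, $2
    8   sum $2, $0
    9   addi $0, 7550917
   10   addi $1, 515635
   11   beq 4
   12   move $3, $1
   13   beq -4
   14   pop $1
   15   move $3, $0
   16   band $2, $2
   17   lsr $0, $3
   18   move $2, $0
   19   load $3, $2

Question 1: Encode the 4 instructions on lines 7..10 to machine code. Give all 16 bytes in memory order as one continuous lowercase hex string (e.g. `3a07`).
00004041000000a5c53773fa33de87fa

L7: cp op=0x20:7|rd=2:2|rs=2:2|pad=0:21 ⇒ 0x41400000 ⇒ little 00 00 40 41
L8: sum op=0x52:7|rd=2:2|rs=0:2|pad=0:21 ⇒ 0xa5000000 ⇒ little 00 00 00 a5
L9: addi op=0x7d:7|rd=0:2|imm=7550917:23 ⇒ 0xfa7337c5 ⇒ little c5 37 73 fa
L10: addi op=0x7d:7|rd=1:2|imm=515635:23 ⇒ 0xfa87de33 ⇒ little 33 de 87 fa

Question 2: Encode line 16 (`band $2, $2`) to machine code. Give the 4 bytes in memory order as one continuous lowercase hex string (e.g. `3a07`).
000040d3

16. band fields op=0x69:7|rd=2:2|rs=2:2|pad=0:21 → word d3400000h → 00 00 40 d3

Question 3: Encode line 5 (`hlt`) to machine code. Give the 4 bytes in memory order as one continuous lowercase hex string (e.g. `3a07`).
L5: hlt op=0x1c:7|pad=0:25 ⇒ 0x38000000 ⇒ little 00 00 00 38

00000038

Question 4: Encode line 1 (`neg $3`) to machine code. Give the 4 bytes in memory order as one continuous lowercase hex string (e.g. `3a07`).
line 1 (neg): pack op=0x3f:7|rd=3:2|pad=0:23 = 0x7f800000; little→ 00 00 80 7f

0000807f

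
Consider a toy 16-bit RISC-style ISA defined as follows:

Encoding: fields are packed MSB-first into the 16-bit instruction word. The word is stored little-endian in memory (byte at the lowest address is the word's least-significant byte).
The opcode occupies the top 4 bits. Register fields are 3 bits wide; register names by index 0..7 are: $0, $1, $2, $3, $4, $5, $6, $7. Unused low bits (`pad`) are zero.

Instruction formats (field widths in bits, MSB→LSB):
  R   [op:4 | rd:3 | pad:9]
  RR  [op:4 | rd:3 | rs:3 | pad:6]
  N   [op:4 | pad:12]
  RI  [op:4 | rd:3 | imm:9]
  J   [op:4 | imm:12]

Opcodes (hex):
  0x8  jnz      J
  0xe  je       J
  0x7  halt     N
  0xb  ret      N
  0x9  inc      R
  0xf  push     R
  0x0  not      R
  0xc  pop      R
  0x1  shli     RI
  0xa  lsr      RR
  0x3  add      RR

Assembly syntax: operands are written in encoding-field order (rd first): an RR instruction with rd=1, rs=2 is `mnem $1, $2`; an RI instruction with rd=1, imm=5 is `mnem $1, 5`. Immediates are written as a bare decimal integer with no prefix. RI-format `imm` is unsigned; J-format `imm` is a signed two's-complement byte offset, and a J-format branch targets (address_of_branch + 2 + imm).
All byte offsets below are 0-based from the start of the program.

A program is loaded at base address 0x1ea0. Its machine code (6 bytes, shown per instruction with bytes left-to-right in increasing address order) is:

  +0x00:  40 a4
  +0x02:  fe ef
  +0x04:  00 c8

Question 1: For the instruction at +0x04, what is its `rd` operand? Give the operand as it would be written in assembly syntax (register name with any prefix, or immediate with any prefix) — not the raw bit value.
$4

[04] 00 c8 → 0xc800
  op=0xc800>>12=0xc ⇒ pop (R)
  rd: (w>>9)&0x7=0x4 → $4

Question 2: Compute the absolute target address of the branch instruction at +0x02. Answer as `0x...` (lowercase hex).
0x1ea2

[02] fe ef → 0xeffe
  op=0xeffe>>12=0xe ⇒ je (J)
  [11:0] imm=4094 (s12→-2) = -2
  target = base 0x1ea0 + off 0x02 + 2 + imm -2 = 0x1ea2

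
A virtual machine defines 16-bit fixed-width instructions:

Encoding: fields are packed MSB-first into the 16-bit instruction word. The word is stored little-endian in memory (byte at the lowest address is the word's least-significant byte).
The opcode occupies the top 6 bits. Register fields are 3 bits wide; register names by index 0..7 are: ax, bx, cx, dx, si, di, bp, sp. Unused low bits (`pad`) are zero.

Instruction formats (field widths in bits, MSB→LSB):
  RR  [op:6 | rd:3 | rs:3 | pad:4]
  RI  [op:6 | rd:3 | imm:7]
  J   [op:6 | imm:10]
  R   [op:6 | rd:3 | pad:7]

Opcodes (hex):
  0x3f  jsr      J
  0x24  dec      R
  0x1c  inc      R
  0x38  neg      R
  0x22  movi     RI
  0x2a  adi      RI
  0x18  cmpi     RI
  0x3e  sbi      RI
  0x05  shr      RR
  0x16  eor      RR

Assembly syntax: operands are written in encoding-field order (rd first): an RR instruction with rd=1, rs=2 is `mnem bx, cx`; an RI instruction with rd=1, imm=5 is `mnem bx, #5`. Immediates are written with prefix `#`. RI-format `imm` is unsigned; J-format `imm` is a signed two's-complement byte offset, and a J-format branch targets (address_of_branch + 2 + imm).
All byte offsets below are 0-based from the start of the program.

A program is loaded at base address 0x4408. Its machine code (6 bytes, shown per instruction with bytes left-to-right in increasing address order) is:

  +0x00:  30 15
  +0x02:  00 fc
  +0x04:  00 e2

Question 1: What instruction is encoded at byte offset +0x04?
neg si

@+04  little-endian(00 e2) = 0xe200
  top 6b → 0x38 → neg [R]
  [9:7] rd=4 = si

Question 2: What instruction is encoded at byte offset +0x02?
jsr #0

@+02  little-endian(00 fc) = 0xfc00
  opcode bits[15:10]=0x3f: jsr/J
  imm: (w>>0)&0x3ff=0x0 → #0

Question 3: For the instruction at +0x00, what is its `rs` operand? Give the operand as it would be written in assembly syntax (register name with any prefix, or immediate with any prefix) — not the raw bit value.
@+00  little-endian(30 15) = 0x1530
  op=0x1530>>10=0x5 ⇒ shr (RR)
  [9:7] rd=2 = cx
  [6:4] rs=3 = dx

dx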